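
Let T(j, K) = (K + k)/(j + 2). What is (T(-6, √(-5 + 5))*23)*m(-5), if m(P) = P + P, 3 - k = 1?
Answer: 115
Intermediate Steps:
k = 2 (k = 3 - 1*1 = 3 - 1 = 2)
T(j, K) = (2 + K)/(2 + j) (T(j, K) = (K + 2)/(j + 2) = (2 + K)/(2 + j))
m(P) = 2*P
(T(-6, √(-5 + 5))*23)*m(-5) = (((2 + √(-5 + 5))/(2 - 6))*23)*(2*(-5)) = (((2 + √0)/(-4))*23)*(-10) = (-(2 + 0)/4*23)*(-10) = (-¼*2*23)*(-10) = -½*23*(-10) = -23/2*(-10) = 115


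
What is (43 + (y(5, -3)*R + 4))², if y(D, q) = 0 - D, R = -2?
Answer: 3249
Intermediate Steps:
y(D, q) = -D
(43 + (y(5, -3)*R + 4))² = (43 + (-1*5*(-2) + 4))² = (43 + (-5*(-2) + 4))² = (43 + (10 + 4))² = (43 + 14)² = 57² = 3249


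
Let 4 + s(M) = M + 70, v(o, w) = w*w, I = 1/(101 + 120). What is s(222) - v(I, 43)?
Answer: -1561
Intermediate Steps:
I = 1/221 ≈ 0.0045249
v(o, w) = w**2
s(M) = 66 + M (s(M) = -4 + (M + 70) = -4 + (70 + M) = 66 + M)
s(222) - v(I, 43) = (66 + 222) - 1*43**2 = 288 - 1*1849 = 288 - 1849 = -1561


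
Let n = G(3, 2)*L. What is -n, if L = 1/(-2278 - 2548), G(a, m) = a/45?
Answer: 1/72390 ≈ 1.3814e-5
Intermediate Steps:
G(a, m) = a/45 (G(a, m) = a*(1/45) = a/45)
L = -1/4826 (L = 1/(-4826) = -1/4826 ≈ -0.00020721)
n = -1/72390 (n = ((1/45)*3)*(-1/4826) = (1/15)*(-1/4826) = -1/72390 ≈ -1.3814e-5)
-n = -1*(-1/72390) = 1/72390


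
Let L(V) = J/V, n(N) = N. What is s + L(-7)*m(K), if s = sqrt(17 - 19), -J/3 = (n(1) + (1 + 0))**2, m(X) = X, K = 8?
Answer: 96/7 + I*sqrt(2) ≈ 13.714 + 1.4142*I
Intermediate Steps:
J = -12 (J = -3*(1 + (1 + 0))**2 = -3*(1 + 1)**2 = -3*2**2 = -3*4 = -12)
s = I*sqrt(2) (s = sqrt(-2) = I*sqrt(2) ≈ 1.4142*I)
L(V) = -12/V
s + L(-7)*m(K) = I*sqrt(2) - 12/(-7)*8 = I*sqrt(2) - 12*(-1/7)*8 = I*sqrt(2) + (12/7)*8 = I*sqrt(2) + 96/7 = 96/7 + I*sqrt(2)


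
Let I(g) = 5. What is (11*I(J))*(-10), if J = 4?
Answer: -550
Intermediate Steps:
(11*I(J))*(-10) = (11*5)*(-10) = 55*(-10) = -550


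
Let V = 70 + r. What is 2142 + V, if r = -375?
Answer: 1837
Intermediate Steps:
V = -305 (V = 70 - 375 = -305)
2142 + V = 2142 - 305 = 1837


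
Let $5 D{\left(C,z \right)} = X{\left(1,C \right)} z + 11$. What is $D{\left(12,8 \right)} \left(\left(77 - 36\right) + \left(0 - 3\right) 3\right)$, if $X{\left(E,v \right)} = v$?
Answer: $\frac{3424}{5} \approx 684.8$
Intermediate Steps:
$D{\left(C,z \right)} = \frac{11}{5} + \frac{C z}{5}$ ($D{\left(C,z \right)} = \frac{C z + 11}{5} = \frac{11 + C z}{5} = \frac{11}{5} + \frac{C z}{5}$)
$D{\left(12,8 \right)} \left(\left(77 - 36\right) + \left(0 - 3\right) 3\right) = \left(\frac{11}{5} + \frac{1}{5} \cdot 12 \cdot 8\right) \left(\left(77 - 36\right) + \left(0 - 3\right) 3\right) = \left(\frac{11}{5} + \frac{96}{5}\right) \left(41 - 9\right) = \frac{107 \left(41 - 9\right)}{5} = \frac{107}{5} \cdot 32 = \frac{3424}{5}$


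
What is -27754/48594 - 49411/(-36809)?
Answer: 689740574/894348273 ≈ 0.77122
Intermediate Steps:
-27754/48594 - 49411/(-36809) = -27754*1/48594 - 49411*(-1/36809) = -13877/24297 + 49411/36809 = 689740574/894348273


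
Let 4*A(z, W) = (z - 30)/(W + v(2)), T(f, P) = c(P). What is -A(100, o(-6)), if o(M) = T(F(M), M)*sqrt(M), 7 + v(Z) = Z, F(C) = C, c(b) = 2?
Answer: 25/14 + 5*I*sqrt(6)/7 ≈ 1.7857 + 1.7496*I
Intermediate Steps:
T(f, P) = 2
v(Z) = -7 + Z
o(M) = 2*sqrt(M)
A(z, W) = (-30 + z)/(4*(-5 + W)) (A(z, W) = ((z - 30)/(W + (-7 + 2)))/4 = ((-30 + z)/(W - 5))/4 = ((-30 + z)/(-5 + W))/4 = (-30 + z)/(4*(-5 + W)))
-A(100, o(-6)) = -(-30 + 100)/(4*(-5 + 2*sqrt(-6))) = -70/(4*(-5 + 2*(I*sqrt(6)))) = -70/(4*(-5 + 2*I*sqrt(6))) = -35/(2*(-5 + 2*I*sqrt(6)))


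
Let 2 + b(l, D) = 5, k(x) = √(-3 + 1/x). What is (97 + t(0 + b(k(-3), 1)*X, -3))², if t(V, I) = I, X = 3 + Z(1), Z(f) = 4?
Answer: 8836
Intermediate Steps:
b(l, D) = 3 (b(l, D) = -2 + 5 = 3)
X = 7 (X = 3 + 4 = 7)
(97 + t(0 + b(k(-3), 1)*X, -3))² = (97 - 3)² = 94² = 8836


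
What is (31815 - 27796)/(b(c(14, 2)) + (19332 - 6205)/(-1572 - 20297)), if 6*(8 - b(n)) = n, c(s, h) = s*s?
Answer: -263674533/1657687 ≈ -159.06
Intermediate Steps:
c(s, h) = s²
b(n) = 8 - n/6
(31815 - 27796)/(b(c(14, 2)) + (19332 - 6205)/(-1572 - 20297)) = (31815 - 27796)/((8 - ⅙*14²) + (19332 - 6205)/(-1572 - 20297)) = 4019/((8 - ⅙*196) + 13127/(-21869)) = 4019/((8 - 98/3) + 13127*(-1/21869)) = 4019/(-74/3 - 13127/21869) = 4019/(-1657687/65607) = 4019*(-65607/1657687) = -263674533/1657687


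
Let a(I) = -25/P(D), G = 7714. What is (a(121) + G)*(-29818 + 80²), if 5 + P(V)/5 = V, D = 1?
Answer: -361351449/2 ≈ -1.8068e+8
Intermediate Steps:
P(V) = -25 + 5*V
a(I) = 5/4 (a(I) = -25/(-25 + 5*1) = -25/(-25 + 5) = -25/(-20) = -25*(-1/20) = 5/4)
(a(121) + G)*(-29818 + 80²) = (5/4 + 7714)*(-29818 + 80²) = 30861*(-29818 + 6400)/4 = (30861/4)*(-23418) = -361351449/2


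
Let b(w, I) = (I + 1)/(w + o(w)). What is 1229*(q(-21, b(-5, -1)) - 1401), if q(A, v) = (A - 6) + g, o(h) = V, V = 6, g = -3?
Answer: -1758699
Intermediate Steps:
o(h) = 6
b(w, I) = (1 + I)/(6 + w) (b(w, I) = (I + 1)/(w + 6) = (1 + I)/(6 + w))
q(A, v) = -9 + A (q(A, v) = (A - 6) - 3 = (-6 + A) - 3 = -9 + A)
1229*(q(-21, b(-5, -1)) - 1401) = 1229*((-9 - 21) - 1401) = 1229*(-30 - 1401) = 1229*(-1431) = -1758699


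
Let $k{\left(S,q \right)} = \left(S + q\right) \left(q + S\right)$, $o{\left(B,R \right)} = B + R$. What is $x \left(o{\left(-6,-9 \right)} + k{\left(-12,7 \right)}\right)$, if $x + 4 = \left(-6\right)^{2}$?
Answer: $320$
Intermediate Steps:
$x = 32$ ($x = -4 + \left(-6\right)^{2} = -4 + 36 = 32$)
$k{\left(S,q \right)} = \left(S + q\right)^{2}$ ($k{\left(S,q \right)} = \left(S + q\right) \left(S + q\right) = \left(S + q\right)^{2}$)
$x \left(o{\left(-6,-9 \right)} + k{\left(-12,7 \right)}\right) = 32 \left(\left(-6 - 9\right) + \left(-12 + 7\right)^{2}\right) = 32 \left(-15 + \left(-5\right)^{2}\right) = 32 \left(-15 + 25\right) = 32 \cdot 10 = 320$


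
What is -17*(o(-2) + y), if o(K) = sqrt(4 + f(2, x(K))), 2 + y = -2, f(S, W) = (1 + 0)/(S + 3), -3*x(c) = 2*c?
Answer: 68 - 17*sqrt(105)/5 ≈ 33.160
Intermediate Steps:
x(c) = -2*c/3
f(S, W) = 1/(3 + S)
y = -4 (y = -2 - 2 = -4)
o(K) = sqrt(105)/5 (o(K) = sqrt(4 + 1/(3 + 2)) = sqrt(4 + 1/5) = sqrt(21/5) = sqrt(105)/5)
-17*(o(-2) + y) = -17*(sqrt(105)/5 - 4) = -17*(-4 + sqrt(105)/5) = 68 - 17*sqrt(105)/5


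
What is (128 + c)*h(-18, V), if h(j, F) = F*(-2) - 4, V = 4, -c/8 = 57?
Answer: 3936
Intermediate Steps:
c = -456 (c = -8*57 = -456)
h(j, F) = -4 - 2*F (h(j, F) = -2*F - 4 = -4 - 2*F)
(128 + c)*h(-18, V) = (128 - 456)*(-4 - 2*4) = -328*(-4 - 8) = -328*(-12) = 3936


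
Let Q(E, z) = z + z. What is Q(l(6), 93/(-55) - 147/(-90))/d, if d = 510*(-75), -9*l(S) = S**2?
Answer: 19/6311250 ≈ 3.0105e-6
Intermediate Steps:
l(S) = -S**2/9
Q(E, z) = 2*z
d = -38250
Q(l(6), 93/(-55) - 147/(-90))/d = (2*(93/(-55) - 147/(-90)))/(-38250) = (2*(93*(-1/55) - 147*(-1/90)))*(-1/38250) = (2*(-93/55 + 49/30))*(-1/38250) = (2*(-19/330))*(-1/38250) = -19/165*(-1/38250) = 19/6311250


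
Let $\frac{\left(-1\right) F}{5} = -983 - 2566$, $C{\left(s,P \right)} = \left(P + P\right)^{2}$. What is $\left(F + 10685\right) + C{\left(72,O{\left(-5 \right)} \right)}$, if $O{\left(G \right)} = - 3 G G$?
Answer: $50930$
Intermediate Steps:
$O{\left(G \right)} = - 3 G^{2}$
$C{\left(s,P \right)} = 4 P^{2}$ ($C{\left(s,P \right)} = \left(2 P\right)^{2} = 4 P^{2}$)
$F = 17745$ ($F = - 5 \left(-983 - 2566\right) = \left(-5\right) \left(-3549\right) = 17745$)
$\left(F + 10685\right) + C{\left(72,O{\left(-5 \right)} \right)} = \left(17745 + 10685\right) + 4 \left(- 3 \left(-5\right)^{2}\right)^{2} = 28430 + 4 \left(\left(-3\right) 25\right)^{2} = 28430 + 4 \left(-75\right)^{2} = 28430 + 4 \cdot 5625 = 28430 + 22500 = 50930$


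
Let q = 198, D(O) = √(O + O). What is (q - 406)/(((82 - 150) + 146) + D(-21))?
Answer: -2704/1021 + 104*I*√42/3063 ≈ -2.6484 + 0.22004*I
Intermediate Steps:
D(O) = √2*√O (D(O) = √(2*O) = √2*√O)
(q - 406)/(((82 - 150) + 146) + D(-21)) = (198 - 406)/(((82 - 150) + 146) + √2*√(-21)) = -208/((-68 + 146) + √2*(I*√21)) = -208/(78 + I*√42)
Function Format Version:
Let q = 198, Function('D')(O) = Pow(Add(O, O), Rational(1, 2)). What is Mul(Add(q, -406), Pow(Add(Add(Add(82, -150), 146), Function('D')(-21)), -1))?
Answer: Add(Rational(-2704, 1021), Mul(Rational(104, 3063), I, Pow(42, Rational(1, 2)))) ≈ Add(-2.6484, Mul(0.22004, I))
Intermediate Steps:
Function('D')(O) = Mul(Pow(2, Rational(1, 2)), Pow(O, Rational(1, 2))) (Function('D')(O) = Pow(Mul(2, O), Rational(1, 2)) = Mul(Pow(2, Rational(1, 2)), Pow(O, Rational(1, 2))))
Mul(Add(q, -406), Pow(Add(Add(Add(82, -150), 146), Function('D')(-21)), -1)) = Mul(Add(198, -406), Pow(Add(Add(Add(82, -150), 146), Mul(Pow(2, Rational(1, 2)), Pow(-21, Rational(1, 2)))), -1)) = Mul(-208, Pow(Add(Add(-68, 146), Mul(Pow(2, Rational(1, 2)), Mul(I, Pow(21, Rational(1, 2))))), -1)) = Mul(-208, Pow(Add(78, Mul(I, Pow(42, Rational(1, 2)))), -1))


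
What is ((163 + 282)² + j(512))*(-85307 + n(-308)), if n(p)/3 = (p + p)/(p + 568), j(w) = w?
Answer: -1100970454929/65 ≈ -1.6938e+10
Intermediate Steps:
n(p) = 6*p/(568 + p) (n(p) = 3*((p + p)/(p + 568)) = 3*((2*p)/(568 + p)) = 3*(2*p/(568 + p)) = 6*p/(568 + p))
((163 + 282)² + j(512))*(-85307 + n(-308)) = ((163 + 282)² + 512)*(-85307 + 6*(-308)/(568 - 308)) = (445² + 512)*(-85307 + 6*(-308)/260) = (198025 + 512)*(-85307 + 6*(-308)*(1/260)) = 198537*(-85307 - 462/65) = 198537*(-5545417/65) = -1100970454929/65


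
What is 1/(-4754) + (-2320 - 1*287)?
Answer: -12393679/4754 ≈ -2607.0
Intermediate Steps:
1/(-4754) + (-2320 - 1*287) = -1/4754 + (-2320 - 287) = -1/4754 - 2607 = -12393679/4754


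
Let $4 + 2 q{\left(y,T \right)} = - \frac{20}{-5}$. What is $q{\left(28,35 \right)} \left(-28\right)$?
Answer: $0$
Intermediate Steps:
$q{\left(y,T \right)} = 0$ ($q{\left(y,T \right)} = -2 + \frac{\left(-20\right) \frac{1}{-5}}{2} = -2 + \frac{\left(-20\right) \left(- \frac{1}{5}\right)}{2} = -2 + \frac{1}{2} \cdot 4 = -2 + 2 = 0$)
$q{\left(28,35 \right)} \left(-28\right) = 0 \left(-28\right) = 0$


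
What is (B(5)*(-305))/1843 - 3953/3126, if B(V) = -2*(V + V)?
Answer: 11783221/5761218 ≈ 2.0453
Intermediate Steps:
B(V) = -4*V
(B(5)*(-305))/1843 - 3953/3126 = (-4*5*(-305))/1843 - 3953/3126 = -20*(-305)*(1/1843) - 3953*1/3126 = 6100*(1/1843) - 3953/3126 = 6100/1843 - 3953/3126 = 11783221/5761218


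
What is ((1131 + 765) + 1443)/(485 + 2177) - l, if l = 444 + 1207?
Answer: -4391623/2662 ≈ -1649.7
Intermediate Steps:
l = 1651
((1131 + 765) + 1443)/(485 + 2177) - l = ((1131 + 765) + 1443)/(485 + 2177) - 1*1651 = (1896 + 1443)/2662 - 1651 = 3339*(1/2662) - 1651 = 3339/2662 - 1651 = -4391623/2662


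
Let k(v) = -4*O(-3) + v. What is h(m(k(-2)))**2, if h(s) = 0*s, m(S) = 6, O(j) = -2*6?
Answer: 0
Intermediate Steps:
O(j) = -12
k(v) = 48 + v (k(v) = -4*(-12) + v = 48 + v)
h(s) = 0
h(m(k(-2)))**2 = 0**2 = 0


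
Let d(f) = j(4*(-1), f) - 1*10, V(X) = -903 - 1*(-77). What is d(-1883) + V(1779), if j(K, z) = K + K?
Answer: -844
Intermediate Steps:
j(K, z) = 2*K
V(X) = -826 (V(X) = -903 + 77 = -826)
d(f) = -18 (d(f) = 2*(4*(-1)) - 1*10 = 2*(-4) - 10 = -8 - 10 = -18)
d(-1883) + V(1779) = -18 - 826 = -844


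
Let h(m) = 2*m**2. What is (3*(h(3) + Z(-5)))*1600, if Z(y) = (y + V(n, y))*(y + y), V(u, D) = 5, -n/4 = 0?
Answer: 86400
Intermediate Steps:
n = 0 (n = -4*0 = 0)
Z(y) = 2*y*(5 + y) (Z(y) = (y + 5)*(y + y) = (5 + y)*(2*y) = 2*y*(5 + y))
(3*(h(3) + Z(-5)))*1600 = (3*(2*3**2 + 2*(-5)*(5 - 5)))*1600 = (3*(2*9 + 2*(-5)*0))*1600 = (3*(18 + 0))*1600 = (3*18)*1600 = 54*1600 = 86400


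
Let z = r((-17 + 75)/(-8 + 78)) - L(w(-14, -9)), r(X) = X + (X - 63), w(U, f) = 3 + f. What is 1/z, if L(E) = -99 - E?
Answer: 35/1108 ≈ 0.031588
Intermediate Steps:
r(X) = -63 + 2*X (r(X) = X + (-63 + X) = -63 + 2*X)
z = 1108/35 (z = (-63 + 2*((-17 + 75)/(-8 + 78))) - (-99 - (3 - 9)) = (-63 + 2*(58/70)) - (-99 - 1*(-6)) = (-63 + 2*(58*(1/70))) - (-99 + 6) = (-63 + 2*(29/35)) - 1*(-93) = (-63 + 58/35) + 93 = -2147/35 + 93 = 1108/35 ≈ 31.657)
1/z = 1/(1108/35) = 35/1108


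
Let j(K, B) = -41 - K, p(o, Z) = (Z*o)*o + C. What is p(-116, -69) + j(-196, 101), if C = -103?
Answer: -928412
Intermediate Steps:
p(o, Z) = -103 + Z*o² (p(o, Z) = (Z*o)*o - 103 = Z*o² - 103 = -103 + Z*o²)
p(-116, -69) + j(-196, 101) = (-103 - 69*(-116)²) + (-41 - 1*(-196)) = (-103 - 69*13456) + (-41 + 196) = (-103 - 928464) + 155 = -928567 + 155 = -928412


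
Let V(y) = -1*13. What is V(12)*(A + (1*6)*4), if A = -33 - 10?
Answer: 247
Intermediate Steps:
V(y) = -13
A = -43
V(12)*(A + (1*6)*4) = -13*(-43 + (1*6)*4) = -13*(-43 + 6*4) = -13*(-43 + 24) = -13*(-19) = 247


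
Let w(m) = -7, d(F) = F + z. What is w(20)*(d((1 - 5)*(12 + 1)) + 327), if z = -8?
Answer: -1869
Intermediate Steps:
d(F) = -8 + F (d(F) = F - 8 = -8 + F)
w(20)*(d((1 - 5)*(12 + 1)) + 327) = -7*((-8 + (1 - 5)*(12 + 1)) + 327) = -7*((-8 - 4*13) + 327) = -7*((-8 - 52) + 327) = -7*(-60 + 327) = -7*267 = -1869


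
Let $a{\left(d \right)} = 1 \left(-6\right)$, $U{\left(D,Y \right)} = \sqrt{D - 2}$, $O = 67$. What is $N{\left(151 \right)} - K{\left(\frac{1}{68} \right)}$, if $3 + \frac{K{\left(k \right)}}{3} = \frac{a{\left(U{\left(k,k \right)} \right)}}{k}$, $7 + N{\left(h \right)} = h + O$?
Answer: $1444$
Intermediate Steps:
$U{\left(D,Y \right)} = \sqrt{-2 + D}$
$N{\left(h \right)} = 60 + h$ ($N{\left(h \right)} = -7 + \left(h + 67\right) = -7 + \left(67 + h\right) = 60 + h$)
$a{\left(d \right)} = -6$
$K{\left(k \right)} = -9 - \frac{18}{k}$ ($K{\left(k \right)} = -9 + 3 \left(- \frac{6}{k}\right) = -9 - \frac{18}{k}$)
$N{\left(151 \right)} - K{\left(\frac{1}{68} \right)} = \left(60 + 151\right) - \left(-9 - \frac{18}{\frac{1}{68}}\right) = 211 - \left(-9 - 18 \frac{1}{\frac{1}{68}}\right) = 211 - \left(-9 - 1224\right) = 211 - -1233 = 211 + 1233 = 1444$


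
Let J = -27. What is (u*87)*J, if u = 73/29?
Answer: -5913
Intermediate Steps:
u = 73/29 (u = 73*(1/29) = 73/29 ≈ 2.5172)
(u*87)*J = ((73/29)*87)*(-27) = 219*(-27) = -5913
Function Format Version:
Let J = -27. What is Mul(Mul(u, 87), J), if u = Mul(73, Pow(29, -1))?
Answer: -5913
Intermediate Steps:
u = Rational(73, 29) (u = Mul(73, Rational(1, 29)) = Rational(73, 29) ≈ 2.5172)
Mul(Mul(u, 87), J) = Mul(Mul(Rational(73, 29), 87), -27) = Mul(219, -27) = -5913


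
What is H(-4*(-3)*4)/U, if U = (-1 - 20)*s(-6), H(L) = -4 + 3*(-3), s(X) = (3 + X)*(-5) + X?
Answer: 13/189 ≈ 0.068783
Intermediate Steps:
s(X) = -15 - 4*X (s(X) = (-15 - 5*X) + X = -15 - 4*X)
H(L) = -13 (H(L) = -4 - 9 = -13)
U = -189 (U = (-1 - 20)*(-15 - 4*(-6)) = -21*(-15 + 24) = -21*9 = -189)
H(-4*(-3)*4)/U = -13/(-189) = -13*(-1/189) = 13/189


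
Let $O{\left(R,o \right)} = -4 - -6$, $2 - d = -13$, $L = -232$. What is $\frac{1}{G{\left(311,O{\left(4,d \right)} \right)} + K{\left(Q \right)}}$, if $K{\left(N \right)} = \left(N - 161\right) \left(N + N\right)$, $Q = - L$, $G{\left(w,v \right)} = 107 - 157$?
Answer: $\frac{1}{32894} \approx 3.0401 \cdot 10^{-5}$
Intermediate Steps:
$d = 15$ ($d = 2 - -13 = 2 + 13 = 15$)
$O{\left(R,o \right)} = 2$ ($O{\left(R,o \right)} = -4 + 6 = 2$)
$G{\left(w,v \right)} = -50$
$Q = 232$ ($Q = \left(-1\right) \left(-232\right) = 232$)
$K{\left(N \right)} = 2 N \left(-161 + N\right)$ ($K{\left(N \right)} = \left(-161 + N\right) 2 N = 2 N \left(-161 + N\right)$)
$\frac{1}{G{\left(311,O{\left(4,d \right)} \right)} + K{\left(Q \right)}} = \frac{1}{-50 + 2 \cdot 232 \left(-161 + 232\right)} = \frac{1}{-50 + 2 \cdot 232 \cdot 71} = \frac{1}{-50 + 32944} = \frac{1}{32894}$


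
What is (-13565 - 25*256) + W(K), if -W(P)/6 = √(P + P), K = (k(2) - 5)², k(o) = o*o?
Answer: -19965 - 6*√2 ≈ -19974.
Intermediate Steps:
k(o) = o²
K = 1 (K = (2² - 5)² = (4 - 5)² = (-1)² = 1)
W(P) = -6*√2*√P (W(P) = -6*√(P + P) = -6*√2*√P)
(-13565 - 25*256) + W(K) = (-13565 - 25*256) - 6*√2*√1 = (-13565 - 6400) - 6*√2*1 = -19965 - 6*√2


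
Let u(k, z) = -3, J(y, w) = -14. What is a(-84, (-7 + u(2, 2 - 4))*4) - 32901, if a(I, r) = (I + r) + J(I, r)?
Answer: -33039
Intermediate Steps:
a(I, r) = -14 + I + r (a(I, r) = (I + r) - 14 = -14 + I + r)
a(-84, (-7 + u(2, 2 - 4))*4) - 32901 = (-14 - 84 + (-7 - 3)*4) - 32901 = (-14 - 84 - 10*4) - 32901 = (-14 - 84 - 40) - 32901 = -138 - 32901 = -33039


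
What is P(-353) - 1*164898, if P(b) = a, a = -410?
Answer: -165308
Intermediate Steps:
P(b) = -410
P(-353) - 1*164898 = -410 - 1*164898 = -410 - 164898 = -165308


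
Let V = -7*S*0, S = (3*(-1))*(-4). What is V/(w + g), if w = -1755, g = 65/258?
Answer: 0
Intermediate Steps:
g = 65/258 (g = 65*(1/258) = 65/258 ≈ 0.25194)
S = 12 (S = -3*(-4) = 12)
V = 0 (V = -7*12*0 = -84*0 = 0)
V/(w + g) = 0/(-1755 + 65/258) = 0/(-452725/258) = 0*(-258/452725) = 0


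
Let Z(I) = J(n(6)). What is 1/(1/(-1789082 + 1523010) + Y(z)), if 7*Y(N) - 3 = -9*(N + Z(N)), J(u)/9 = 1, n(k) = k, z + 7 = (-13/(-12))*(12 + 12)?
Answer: -1862504/66251935 ≈ -0.028112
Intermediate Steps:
z = 19 (z = -7 + (-13/(-12))*(12 + 12) = -7 - 13*(-1/12)*24 = -7 + (13/12)*24 = -7 + 26 = 19)
J(u) = 9 (J(u) = 9*1 = 9)
Z(I) = 9
Y(N) = -78/7 - 9*N/7 (Y(N) = 3/7 + (-9*(N + 9))/7 = 3/7 + (-9*(9 + N))/7 = 3/7 + (-81 - 9*N)/7 = 3/7 + (-81/7 - 9*N/7) = -78/7 - 9*N/7)
1/(1/(-1789082 + 1523010) + Y(z)) = 1/(1/(-1789082 + 1523010) + (-78/7 - 9/7*19)) = 1/(1/(-266072) + (-78/7 - 171/7)) = 1/(-1/266072 - 249/7) = 1/(-66251935/1862504) = -1862504/66251935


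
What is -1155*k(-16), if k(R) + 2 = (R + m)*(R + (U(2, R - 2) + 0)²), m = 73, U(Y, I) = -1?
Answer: 989835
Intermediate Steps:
k(R) = -2 + (1 + R)*(73 + R) (k(R) = -2 + (R + 73)*(R + (-1 + 0)²) = -2 + (73 + R)*(R + (-1)²) = -2 + (73 + R)*(R + 1) = -2 + (73 + R)*(1 + R) = -2 + (1 + R)*(73 + R))
-1155*k(-16) = -1155*(71 + (-16)² + 74*(-16)) = -1155*(71 + 256 - 1184) = -1155*(-857) = 989835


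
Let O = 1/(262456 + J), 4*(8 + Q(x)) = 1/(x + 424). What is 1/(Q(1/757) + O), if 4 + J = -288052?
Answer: -8216806400/65729927369 ≈ -0.12501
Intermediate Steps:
J = -288056 (J = -4 - 288052 = -288056)
Q(x) = -8 + 1/(4*(424 + x)) (Q(x) = -8 + 1/(4*(x + 424)) = -8 + 1/(4*(424 + x)))
O = -1/25600 (O = 1/(262456 - 288056) = 1/(-25600) = -1/25600 ≈ -3.9063e-5)
1/(Q(1/757) + O) = 1/((-13567 - 32/757)/(4*(424 + 1/757)) - 1/25600) = 1/((-13567 - 32*1/757)/(4*(424 + 1/757)) - 1/25600) = 1/((-13567 - 32/757)/(4*(320969/757)) - 1/25600) = 1/((¼)*(757/320969)*(-10270251/757) - 1/25600) = 1/(-10270251/1283876 - 1/25600) = 1/(-65729927369/8216806400) = -8216806400/65729927369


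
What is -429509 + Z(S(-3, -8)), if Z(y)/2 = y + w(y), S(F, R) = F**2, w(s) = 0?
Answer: -429491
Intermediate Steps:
Z(y) = 2*y (Z(y) = 2*(y + 0) = 2*y)
-429509 + Z(S(-3, -8)) = -429509 + 2*(-3)**2 = -429509 + 2*9 = -429509 + 18 = -429491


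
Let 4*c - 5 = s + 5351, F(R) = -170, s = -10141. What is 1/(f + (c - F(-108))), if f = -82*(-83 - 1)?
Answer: 4/23447 ≈ 0.00017060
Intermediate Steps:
c = -4785/4 (c = 5/4 + (-10141 + 5351)/4 = 5/4 + (1/4)*(-4790) = 5/4 - 2395/2 = -4785/4 ≈ -1196.3)
f = 6888 (f = -82*(-84) = 6888)
1/(f + (c - F(-108))) = 1/(6888 + (-4785/4 - 1*(-170))) = 1/(6888 + (-4785/4 + 170)) = 1/(6888 - 4105/4) = 1/(23447/4) = 4/23447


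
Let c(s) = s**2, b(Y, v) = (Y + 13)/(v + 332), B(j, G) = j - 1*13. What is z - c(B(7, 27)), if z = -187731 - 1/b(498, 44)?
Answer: -95949313/511 ≈ -1.8777e+5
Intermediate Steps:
B(j, G) = -13 + j (B(j, G) = j - 13 = -13 + j)
b(Y, v) = (13 + Y)/(332 + v)
z = -95930917/511 (z = -187731 - 1/((13 + 498)/(332 + 44)) = -187731 - 1/(511/376) = -187731 - 1/((1/376)*511) = -187731 - 1/511/376 = -187731 - 1*376/511 = -187731 - 376/511 = -95930917/511 ≈ -1.8773e+5)
z - c(B(7, 27)) = -95930917/511 - (-13 + 7)**2 = -95930917/511 - 1*(-6)**2 = -95930917/511 - 1*36 = -95930917/511 - 36 = -95949313/511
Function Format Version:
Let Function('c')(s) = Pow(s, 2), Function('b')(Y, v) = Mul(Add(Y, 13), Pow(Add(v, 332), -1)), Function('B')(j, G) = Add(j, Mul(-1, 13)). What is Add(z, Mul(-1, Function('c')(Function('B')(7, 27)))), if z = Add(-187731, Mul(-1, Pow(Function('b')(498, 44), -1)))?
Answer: Rational(-95949313, 511) ≈ -1.8777e+5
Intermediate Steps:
Function('B')(j, G) = Add(-13, j) (Function('B')(j, G) = Add(j, -13) = Add(-13, j))
Function('b')(Y, v) = Mul(Pow(Add(332, v), -1), Add(13, Y)) (Function('b')(Y, v) = Mul(Add(13, Y), Pow(Add(332, v), -1)) = Mul(Pow(Add(332, v), -1), Add(13, Y)))
z = Rational(-95930917, 511) (z = Add(-187731, Mul(-1, Pow(Mul(Pow(Add(332, 44), -1), Add(13, 498)), -1))) = Add(-187731, Mul(-1, Pow(Mul(Pow(376, -1), 511), -1))) = Add(-187731, Mul(-1, Pow(Mul(Rational(1, 376), 511), -1))) = Add(-187731, Mul(-1, Pow(Rational(511, 376), -1))) = Add(-187731, Mul(-1, Rational(376, 511))) = Add(-187731, Rational(-376, 511)) = Rational(-95930917, 511) ≈ -1.8773e+5)
Add(z, Mul(-1, Function('c')(Function('B')(7, 27)))) = Add(Rational(-95930917, 511), Mul(-1, Pow(Add(-13, 7), 2))) = Add(Rational(-95930917, 511), Mul(-1, Pow(-6, 2))) = Add(Rational(-95930917, 511), Mul(-1, 36)) = Add(Rational(-95930917, 511), -36) = Rational(-95949313, 511)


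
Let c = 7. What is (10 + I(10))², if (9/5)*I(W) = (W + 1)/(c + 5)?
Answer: 1288225/11664 ≈ 110.44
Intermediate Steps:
I(W) = 5/108 + 5*W/108 (I(W) = 5*((W + 1)/(7 + 5))/9 = 5*((1 + W)/12)/9 = 5*((1 + W)*(1/12))/9 = 5*(1/12 + W/12)/9 = 5/108 + 5*W/108)
(10 + I(10))² = (10 + (5/108 + (5/108)*10))² = (10 + (5/108 + 25/54))² = (10 + 55/108)² = (1135/108)² = 1288225/11664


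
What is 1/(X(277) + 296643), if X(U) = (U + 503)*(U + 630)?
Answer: 1/1004103 ≈ 9.9591e-7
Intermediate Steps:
X(U) = (503 + U)*(630 + U)
1/(X(277) + 296643) = 1/((316890 + 277² + 1133*277) + 296643) = 1/((316890 + 76729 + 313841) + 296643) = 1/(707460 + 296643) = 1/1004103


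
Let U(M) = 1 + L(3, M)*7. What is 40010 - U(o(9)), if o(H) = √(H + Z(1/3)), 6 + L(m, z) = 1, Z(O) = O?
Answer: 40044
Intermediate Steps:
L(m, z) = -5 (L(m, z) = -6 + 1 = -5)
o(H) = √(⅓ + H) (o(H) = √(H + 1/3) = √(H + ⅓) = √(⅓ + H))
U(M) = -34 (U(M) = 1 - 5*7 = 1 - 35 = -34)
40010 - U(o(9)) = 40010 - 1*(-34) = 40010 + 34 = 40044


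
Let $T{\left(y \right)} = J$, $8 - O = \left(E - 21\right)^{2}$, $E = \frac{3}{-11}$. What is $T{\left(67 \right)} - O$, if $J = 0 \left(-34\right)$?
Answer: $\frac{53788}{121} \approx 444.53$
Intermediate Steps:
$E = - \frac{3}{11}$ ($E = 3 \left(- \frac{1}{11}\right) = - \frac{3}{11} \approx -0.27273$)
$J = 0$
$O = - \frac{53788}{121}$ ($O = 8 - \left(- \frac{3}{11} - 21\right)^{2} = 8 - \left(- \frac{234}{11}\right)^{2} = 8 - \frac{54756}{121} = - \frac{53788}{121} \approx -444.53$)
$T{\left(y \right)} = 0$
$T{\left(67 \right)} - O = 0 - - \frac{53788}{121} = 0 + \frac{53788}{121} = \frac{53788}{121}$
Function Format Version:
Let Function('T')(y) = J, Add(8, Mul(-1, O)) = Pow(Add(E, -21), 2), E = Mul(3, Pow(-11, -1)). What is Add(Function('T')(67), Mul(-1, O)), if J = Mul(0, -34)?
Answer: Rational(53788, 121) ≈ 444.53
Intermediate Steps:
E = Rational(-3, 11) (E = Mul(3, Rational(-1, 11)) = Rational(-3, 11) ≈ -0.27273)
J = 0
O = Rational(-53788, 121) (O = Add(8, Mul(-1, Pow(Add(Rational(-3, 11), -21), 2))) = Add(8, Mul(-1, Pow(Rational(-234, 11), 2))) = Add(8, Mul(-1, Rational(54756, 121))) = Add(8, Rational(-54756, 121)) = Rational(-53788, 121) ≈ -444.53)
Function('T')(y) = 0
Add(Function('T')(67), Mul(-1, O)) = Add(0, Mul(-1, Rational(-53788, 121))) = Add(0, Rational(53788, 121)) = Rational(53788, 121)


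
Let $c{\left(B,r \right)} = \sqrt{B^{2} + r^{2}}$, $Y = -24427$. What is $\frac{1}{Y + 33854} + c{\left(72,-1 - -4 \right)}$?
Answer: $\frac{1}{9427} + 3 \sqrt{577} \approx 72.063$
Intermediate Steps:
$\frac{1}{Y + 33854} + c{\left(72,-1 - -4 \right)} = \frac{1}{-24427 + 33854} + \sqrt{72^{2} + \left(-1 - -4\right)^{2}} = \frac{1}{9427} + \sqrt{5184 + \left(-1 + 4\right)^{2}} = \frac{1}{9427} + \sqrt{5184 + 3^{2}} = \frac{1}{9427} + \sqrt{5184 + 9} = \frac{1}{9427} + \sqrt{5193} = \frac{1}{9427} + 3 \sqrt{577}$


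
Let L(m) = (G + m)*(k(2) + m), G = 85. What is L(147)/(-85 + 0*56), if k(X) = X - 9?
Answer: -6496/17 ≈ -382.12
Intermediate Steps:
k(X) = -9 + X
L(m) = (-7 + m)*(85 + m) (L(m) = (85 + m)*((-9 + 2) + m) = (85 + m)*(-7 + m) = (-7 + m)*(85 + m))
L(147)/(-85 + 0*56) = (-595 + 147**2 + 78*147)/(-85 + 0*56) = (-595 + 21609 + 11466)/(-85 + 0) = 32480/(-85) = 32480*(-1/85) = -6496/17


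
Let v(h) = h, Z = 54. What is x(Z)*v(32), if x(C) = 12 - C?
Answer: -1344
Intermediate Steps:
x(Z)*v(32) = (12 - 1*54)*32 = (12 - 54)*32 = -42*32 = -1344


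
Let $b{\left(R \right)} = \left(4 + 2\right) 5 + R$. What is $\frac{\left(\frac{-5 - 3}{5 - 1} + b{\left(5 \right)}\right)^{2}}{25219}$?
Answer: $\frac{1089}{25219} \approx 0.043182$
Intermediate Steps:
$b{\left(R \right)} = 30 + R$ ($b{\left(R \right)} = 6 \cdot 5 + R = 30 + R$)
$\frac{\left(\frac{-5 - 3}{5 - 1} + b{\left(5 \right)}\right)^{2}}{25219} = \frac{\left(\frac{-5 - 3}{5 - 1} + \left(30 + 5\right)\right)^{2}}{25219} = \frac{\left(- \frac{8}{4} + 35\right)^{2}}{25219} = \frac{\left(\left(-8\right) \frac{1}{4} + 35\right)^{2}}{25219} = \frac{\left(-2 + 35\right)^{2}}{25219} = \frac{33^{2}}{25219} = \frac{1}{25219} \cdot 1089 = \frac{1089}{25219}$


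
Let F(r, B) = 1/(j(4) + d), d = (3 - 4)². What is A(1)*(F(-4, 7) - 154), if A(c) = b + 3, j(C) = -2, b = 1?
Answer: -620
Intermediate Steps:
d = 1 (d = (-1)² = 1)
A(c) = 4 (A(c) = 1 + 3 = 4)
F(r, B) = -1 (F(r, B) = 1/(-2 + 1) = 1/(-1) = -1)
A(1)*(F(-4, 7) - 154) = 4*(-1 - 154) = 4*(-155) = -620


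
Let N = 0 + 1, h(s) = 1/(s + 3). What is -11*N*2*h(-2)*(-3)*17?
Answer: 1122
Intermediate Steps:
h(s) = 1/(3 + s)
N = 1
-11*N*2*h(-2)*(-3)*17 = -11*1*2*-3/(3 - 2)*17 = -22*-3/1*17 = -22*1*(-3)*17 = -22*(-3)*17 = -11*(-6)*17 = 66*17 = 1122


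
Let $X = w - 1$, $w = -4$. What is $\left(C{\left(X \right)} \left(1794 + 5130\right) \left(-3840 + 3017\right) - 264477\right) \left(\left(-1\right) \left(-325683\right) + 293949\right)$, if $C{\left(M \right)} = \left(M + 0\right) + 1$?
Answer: $13959894426192$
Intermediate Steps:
$X = -5$ ($X = -4 - 1 = -5$)
$C{\left(M \right)} = 1 + M$ ($C{\left(M \right)} = M + 1 = 1 + M$)
$\left(C{\left(X \right)} \left(1794 + 5130\right) \left(-3840 + 3017\right) - 264477\right) \left(\left(-1\right) \left(-325683\right) + 293949\right) = \left(\left(1 - 5\right) \left(1794 + 5130\right) \left(-3840 + 3017\right) - 264477\right) \left(\left(-1\right) \left(-325683\right) + 293949\right) = \left(- 4 \cdot 6924 \left(-823\right) - 264477\right) \left(325683 + 293949\right) = \left(\left(-4\right) \left(-5698452\right) - 264477\right) 619632 = \left(22793808 - 264477\right) 619632 = 22529331 \cdot 619632 = 13959894426192$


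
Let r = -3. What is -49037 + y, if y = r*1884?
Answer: -54689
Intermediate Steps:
y = -5652 (y = -3*1884 = -5652)
-49037 + y = -49037 - 5652 = -54689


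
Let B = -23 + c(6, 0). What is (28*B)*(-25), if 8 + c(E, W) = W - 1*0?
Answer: 21700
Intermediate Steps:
c(E, W) = -8 + W (c(E, W) = -8 + (W - 1*0) = -8 + (W + 0) = -8 + W)
B = -31 (B = -23 + (-8 + 0) = -23 - 8 = -31)
(28*B)*(-25) = (28*(-31))*(-25) = -868*(-25) = 21700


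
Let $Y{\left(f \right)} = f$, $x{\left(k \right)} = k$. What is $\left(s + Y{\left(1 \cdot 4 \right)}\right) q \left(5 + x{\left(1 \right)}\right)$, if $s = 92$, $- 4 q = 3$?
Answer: $-432$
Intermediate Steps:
$q = - \frac{3}{4}$ ($q = \left(- \frac{1}{4}\right) 3 = - \frac{3}{4} \approx -0.75$)
$\left(s + Y{\left(1 \cdot 4 \right)}\right) q \left(5 + x{\left(1 \right)}\right) = \left(92 + 1 \cdot 4\right) \left(- \frac{3 \left(5 + 1\right)}{4}\right) = \left(92 + 4\right) \left(\left(- \frac{3}{4}\right) 6\right) = 96 \left(- \frac{9}{2}\right) = -432$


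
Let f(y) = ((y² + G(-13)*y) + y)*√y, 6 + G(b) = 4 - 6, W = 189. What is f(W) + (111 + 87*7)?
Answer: 720 + 103194*√21 ≈ 4.7361e+5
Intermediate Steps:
G(b) = -8 (G(b) = -6 + (4 - 6) = -6 - 2 = -8)
f(y) = √y*(y² - 7*y) (f(y) = ((y² - 8*y) + y)*√y = (y² - 7*y)*√y = √y*(y² - 7*y))
f(W) + (111 + 87*7) = 189^(3/2)*(-7 + 189) + (111 + 87*7) = (567*√21)*182 + (111 + 609) = 103194*√21 + 720 = 720 + 103194*√21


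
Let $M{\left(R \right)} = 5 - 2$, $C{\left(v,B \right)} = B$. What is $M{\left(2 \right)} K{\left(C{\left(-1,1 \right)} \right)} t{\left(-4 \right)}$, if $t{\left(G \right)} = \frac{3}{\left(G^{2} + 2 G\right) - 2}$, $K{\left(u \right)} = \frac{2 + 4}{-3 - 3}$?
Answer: $- \frac{3}{2} \approx -1.5$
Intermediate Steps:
$K{\left(u \right)} = -1$ ($K{\left(u \right)} = \frac{6}{-6} = 6 \left(- \frac{1}{6}\right) = -1$)
$M{\left(R \right)} = 3$
$t{\left(G \right)} = \frac{3}{-2 + G^{2} + 2 G}$
$M{\left(2 \right)} K{\left(C{\left(-1,1 \right)} \right)} t{\left(-4 \right)} = 3 \left(-1\right) \frac{3}{-2 + \left(-4\right)^{2} + 2 \left(-4\right)} = - 3 \frac{3}{-2 + 16 - 8} = - 3 \cdot \frac{3}{6} = - 3 \cdot 3 \cdot \frac{1}{6} = \left(-3\right) \frac{1}{2} = - \frac{3}{2}$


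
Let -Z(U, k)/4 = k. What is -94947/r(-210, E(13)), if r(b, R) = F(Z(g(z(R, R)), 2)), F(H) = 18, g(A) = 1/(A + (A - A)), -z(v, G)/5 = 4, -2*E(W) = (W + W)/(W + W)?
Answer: -31649/6 ≈ -5274.8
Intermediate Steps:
E(W) = -1/2 (E(W) = -(W + W)/(2*(W + W)) = -2*W/(2*(2*W)) = -2*W*1/(2*W)/2 = -1/2*1 = -1/2)
z(v, G) = -20 (z(v, G) = -5*4 = -20)
g(A) = 1/A (g(A) = 1/(A + 0) = 1/A)
Z(U, k) = -4*k
r(b, R) = 18
-94947/r(-210, E(13)) = -94947/18 = -94947*1/18 = -31649/6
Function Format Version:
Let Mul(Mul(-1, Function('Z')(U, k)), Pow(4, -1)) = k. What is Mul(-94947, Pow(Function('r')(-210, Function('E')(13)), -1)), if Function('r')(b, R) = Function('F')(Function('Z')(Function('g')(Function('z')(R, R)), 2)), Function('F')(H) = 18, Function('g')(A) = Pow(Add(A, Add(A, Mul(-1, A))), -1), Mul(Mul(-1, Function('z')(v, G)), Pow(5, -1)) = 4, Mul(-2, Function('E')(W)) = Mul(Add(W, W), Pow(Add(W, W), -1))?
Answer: Rational(-31649, 6) ≈ -5274.8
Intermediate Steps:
Function('E')(W) = Rational(-1, 2) (Function('E')(W) = Mul(Rational(-1, 2), Mul(Add(W, W), Pow(Add(W, W), -1))) = Mul(Rational(-1, 2), Mul(Mul(2, W), Pow(Mul(2, W), -1))) = Mul(Rational(-1, 2), Mul(Mul(2, W), Mul(Rational(1, 2), Pow(W, -1)))) = Mul(Rational(-1, 2), 1) = Rational(-1, 2))
Function('z')(v, G) = -20 (Function('z')(v, G) = Mul(-5, 4) = -20)
Function('g')(A) = Pow(A, -1) (Function('g')(A) = Pow(Add(A, 0), -1) = Pow(A, -1))
Function('Z')(U, k) = Mul(-4, k)
Function('r')(b, R) = 18
Mul(-94947, Pow(Function('r')(-210, Function('E')(13)), -1)) = Mul(-94947, Pow(18, -1)) = Mul(-94947, Rational(1, 18)) = Rational(-31649, 6)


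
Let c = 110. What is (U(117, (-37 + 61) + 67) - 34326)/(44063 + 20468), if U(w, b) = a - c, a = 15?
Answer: -34421/64531 ≈ -0.53340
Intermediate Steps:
U(w, b) = -95 (U(w, b) = 15 - 1*110 = 15 - 110 = -95)
(U(117, (-37 + 61) + 67) - 34326)/(44063 + 20468) = (-95 - 34326)/(44063 + 20468) = -34421/64531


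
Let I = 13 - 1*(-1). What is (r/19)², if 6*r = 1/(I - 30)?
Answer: 1/3326976 ≈ 3.0057e-7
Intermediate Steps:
I = 14 (I = 13 + 1 = 14)
r = -1/96 (r = 1/(6*(14 - 30)) = (⅙)/(-16) = (⅙)*(-1/16) = -1/96 ≈ -0.010417)
(r/19)² = (-1/96/19)² = (-1/96*1/19)² = (-1/1824)² = 1/3326976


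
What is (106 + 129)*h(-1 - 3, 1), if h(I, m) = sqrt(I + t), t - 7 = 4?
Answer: 235*sqrt(7) ≈ 621.75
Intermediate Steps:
t = 11 (t = 7 + 4 = 11)
h(I, m) = sqrt(11 + I) (h(I, m) = sqrt(I + 11) = sqrt(11 + I))
(106 + 129)*h(-1 - 3, 1) = (106 + 129)*sqrt(11 + (-1 - 3)) = 235*sqrt(11 - 4) = 235*sqrt(7)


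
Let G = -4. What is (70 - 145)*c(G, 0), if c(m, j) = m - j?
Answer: 300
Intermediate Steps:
(70 - 145)*c(G, 0) = (70 - 145)*(-4 - 1*0) = -75*(-4 + 0) = -75*(-4) = 300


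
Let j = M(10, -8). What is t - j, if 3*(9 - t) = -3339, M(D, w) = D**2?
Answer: 1022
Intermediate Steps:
t = 1122 (t = 9 - 1/3*(-3339) = 9 + 1113 = 1122)
j = 100 (j = 10**2 = 100)
t - j = 1122 - 1*100 = 1122 - 100 = 1022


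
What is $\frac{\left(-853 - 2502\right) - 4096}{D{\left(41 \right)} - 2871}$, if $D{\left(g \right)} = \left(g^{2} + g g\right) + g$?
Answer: $- \frac{7451}{532} \approx -14.006$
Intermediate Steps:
$D{\left(g \right)} = g + 2 g^{2}$ ($D{\left(g \right)} = \left(g^{2} + g^{2}\right) + g = 2 g^{2} + g = g + 2 g^{2}$)
$\frac{\left(-853 - 2502\right) - 4096}{D{\left(41 \right)} - 2871} = \frac{\left(-853 - 2502\right) - 4096}{41 \left(1 + 2 \cdot 41\right) - 2871} = \frac{-3355 - 4096}{41 \left(1 + 82\right) - 2871} = - \frac{7451}{41 \cdot 83 - 2871} = - \frac{7451}{3403 - 2871} = - \frac{7451}{532}$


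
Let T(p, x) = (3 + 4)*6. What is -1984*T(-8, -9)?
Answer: -83328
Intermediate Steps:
T(p, x) = 42 (T(p, x) = 7*6 = 42)
-1984*T(-8, -9) = -1984*42 = -83328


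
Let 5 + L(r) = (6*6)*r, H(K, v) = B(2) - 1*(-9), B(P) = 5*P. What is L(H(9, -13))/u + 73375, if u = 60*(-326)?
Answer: 1435214321/19560 ≈ 73375.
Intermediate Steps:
u = -19560
H(K, v) = 19 (H(K, v) = 5*2 - 1*(-9) = 10 + 9 = 19)
L(r) = -5 + 36*r (L(r) = -5 + (6*6)*r = -5 + 36*r)
L(H(9, -13))/u + 73375 = (-5 + 36*19)/(-19560) + 73375 = (-5 + 684)*(-1/19560) + 73375 = 679*(-1/19560) + 73375 = -679/19560 + 73375 = 1435214321/19560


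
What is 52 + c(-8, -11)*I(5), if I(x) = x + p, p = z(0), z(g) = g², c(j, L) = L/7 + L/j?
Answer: 2857/56 ≈ 51.018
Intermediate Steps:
c(j, L) = L/7 + L/j (c(j, L) = L*(⅐) + L/j = L/7 + L/j)
p = 0 (p = 0² = 0)
I(x) = x (I(x) = x + 0 = x)
52 + c(-8, -11)*I(5) = 52 + ((⅐)*(-11) - 11/(-8))*5 = 52 + (-11/7 - 11*(-⅛))*5 = 52 + (-11/7 + 11/8)*5 = 52 - 11/56*5 = 52 - 55/56 = 2857/56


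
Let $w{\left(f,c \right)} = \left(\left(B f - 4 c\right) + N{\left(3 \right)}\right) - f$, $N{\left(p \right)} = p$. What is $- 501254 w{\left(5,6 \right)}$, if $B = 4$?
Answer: $3007524$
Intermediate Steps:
$w{\left(f,c \right)} = 3 - 4 c + 3 f$ ($w{\left(f,c \right)} = \left(\left(4 f - 4 c\right) + 3\right) - f = \left(\left(- 4 c + 4 f\right) + 3\right) - f = \left(3 - 4 c + 4 f\right) - f = 3 - 4 c + 3 f$)
$- 501254 w{\left(5,6 \right)} = - 501254 \left(3 - 24 + 3 \cdot 5\right) = - 501254 \left(3 - 24 + 15\right) = \left(-501254\right) \left(-6\right) = 3007524$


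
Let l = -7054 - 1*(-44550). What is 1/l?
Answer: 1/37496 ≈ 2.6669e-5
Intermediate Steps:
l = 37496 (l = -7054 + 44550 = 37496)
1/l = 1/37496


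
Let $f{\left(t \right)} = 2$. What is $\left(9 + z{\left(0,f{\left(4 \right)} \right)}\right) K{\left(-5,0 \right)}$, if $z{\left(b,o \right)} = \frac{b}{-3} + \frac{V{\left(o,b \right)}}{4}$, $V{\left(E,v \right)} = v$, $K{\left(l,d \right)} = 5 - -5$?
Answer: $90$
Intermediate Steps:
$K{\left(l,d \right)} = 10$ ($K{\left(l,d \right)} = 5 + 5 = 10$)
$z{\left(b,o \right)} = - \frac{b}{12}$ ($z{\left(b,o \right)} = \frac{b}{-3} + \frac{b}{4} = b \left(- \frac{1}{3}\right) + b \frac{1}{4} = - \frac{b}{3} + \frac{b}{4} = - \frac{b}{12}$)
$\left(9 + z{\left(0,f{\left(4 \right)} \right)}\right) K{\left(-5,0 \right)} = \left(9 - 0\right) 10 = \left(9 + 0\right) 10 = 9 \cdot 10 = 90$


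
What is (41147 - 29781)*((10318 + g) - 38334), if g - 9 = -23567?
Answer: -586190084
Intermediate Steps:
g = -23558 (g = 9 - 23567 = -23558)
(41147 - 29781)*((10318 + g) - 38334) = (41147 - 29781)*((10318 - 23558) - 38334) = 11366*(-13240 - 38334) = 11366*(-51574) = -586190084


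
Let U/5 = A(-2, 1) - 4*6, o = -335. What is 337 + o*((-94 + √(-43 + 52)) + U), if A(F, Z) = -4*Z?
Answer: 77722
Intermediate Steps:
U = -140 (U = 5*(-4*1 - 4*6) = 5*(-4 - 24) = 5*(-28) = -140)
337 + o*((-94 + √(-43 + 52)) + U) = 337 - 335*((-94 + √(-43 + 52)) - 140) = 337 - 335*((-94 + √9) - 140) = 337 - 335*((-94 + 3) - 140) = 337 - 335*(-91 - 140) = 337 - 335*(-231) = 337 + 77385 = 77722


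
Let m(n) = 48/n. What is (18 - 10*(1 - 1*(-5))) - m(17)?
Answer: -762/17 ≈ -44.824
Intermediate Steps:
(18 - 10*(1 - 1*(-5))) - m(17) = (18 - 10*(1 - 1*(-5))) - 48/17 = (18 - 10*(1 + 5)) - 48/17 = (18 - 10*6) - 1*48/17 = (18 - 60) - 48/17 = -42 - 48/17 = -762/17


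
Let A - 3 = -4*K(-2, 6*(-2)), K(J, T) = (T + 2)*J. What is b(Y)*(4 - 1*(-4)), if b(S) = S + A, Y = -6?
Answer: -664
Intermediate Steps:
K(J, T) = J*(2 + T) (K(J, T) = (2 + T)*J = J*(2 + T))
A = -77 (A = 3 - (-8)*(2 + 6*(-2)) = 3 - (-8)*(2 - 12) = 3 - (-8)*(-10) = 3 - 4*20 = 3 - 80 = -77)
b(S) = -77 + S (b(S) = S - 77 = -77 + S)
b(Y)*(4 - 1*(-4)) = (-77 - 6)*(4 - 1*(-4)) = -83*(4 + 4) = -83*8 = -664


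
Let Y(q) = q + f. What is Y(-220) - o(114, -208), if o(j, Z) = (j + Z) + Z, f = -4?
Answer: 78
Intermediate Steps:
o(j, Z) = j + 2*Z (o(j, Z) = (Z + j) + Z = j + 2*Z)
Y(q) = -4 + q (Y(q) = q - 4 = -4 + q)
Y(-220) - o(114, -208) = (-4 - 220) - (114 + 2*(-208)) = -224 - (114 - 416) = -224 - 1*(-302) = -224 + 302 = 78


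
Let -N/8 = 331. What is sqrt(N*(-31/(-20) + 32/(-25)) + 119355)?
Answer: sqrt(2966001)/5 ≈ 344.44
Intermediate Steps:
N = -2648 (N = -8*331 = -2648)
sqrt(N*(-31/(-20) + 32/(-25)) + 119355) = sqrt(-2648*(-31/(-20) + 32/(-25)) + 119355) = sqrt(-2648*(-31*(-1/20) + 32*(-1/25)) + 119355) = sqrt(-2648*(31/20 - 32/25) + 119355) = sqrt(-2648*27/100 + 119355) = sqrt(-17874/25 + 119355) = sqrt(2966001/25) = sqrt(2966001)/5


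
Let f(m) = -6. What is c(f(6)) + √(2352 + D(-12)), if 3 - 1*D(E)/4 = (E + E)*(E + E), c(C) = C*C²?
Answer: -216 + 2*√15 ≈ -208.25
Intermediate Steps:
c(C) = C³
D(E) = 12 - 16*E² (D(E) = 12 - 4*(E + E)*(E + E) = 12 - 4*2*E*2*E = 12 - 16*E²)
c(f(6)) + √(2352 + D(-12)) = (-6)³ + √(2352 + (12 - 16*(-12)²)) = -216 + √(2352 + (12 - 16*144)) = -216 + √(2352 + (12 - 2304)) = -216 + √(2352 - 2292) = -216 + √60 = -216 + 2*√15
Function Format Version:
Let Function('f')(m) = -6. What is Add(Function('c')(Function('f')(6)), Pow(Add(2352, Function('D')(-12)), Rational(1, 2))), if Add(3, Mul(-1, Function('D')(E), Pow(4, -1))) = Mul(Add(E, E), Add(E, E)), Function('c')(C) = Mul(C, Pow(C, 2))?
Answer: Add(-216, Mul(2, Pow(15, Rational(1, 2)))) ≈ -208.25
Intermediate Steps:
Function('c')(C) = Pow(C, 3)
Function('D')(E) = Add(12, Mul(-16, Pow(E, 2))) (Function('D')(E) = Add(12, Mul(-4, Mul(Add(E, E), Add(E, E)))) = Add(12, Mul(-4, Mul(Mul(2, E), Mul(2, E)))) = Add(12, Mul(-4, Mul(4, Pow(E, 2)))) = Add(12, Mul(-16, Pow(E, 2))))
Add(Function('c')(Function('f')(6)), Pow(Add(2352, Function('D')(-12)), Rational(1, 2))) = Add(Pow(-6, 3), Pow(Add(2352, Add(12, Mul(-16, Pow(-12, 2)))), Rational(1, 2))) = Add(-216, Pow(Add(2352, Add(12, Mul(-16, 144))), Rational(1, 2))) = Add(-216, Pow(Add(2352, Add(12, -2304)), Rational(1, 2))) = Add(-216, Pow(Add(2352, -2292), Rational(1, 2))) = Add(-216, Pow(60, Rational(1, 2))) = Add(-216, Mul(2, Pow(15, Rational(1, 2))))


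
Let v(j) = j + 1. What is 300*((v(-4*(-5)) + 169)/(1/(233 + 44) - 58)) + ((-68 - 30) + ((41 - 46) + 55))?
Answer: -1104008/1071 ≈ -1030.8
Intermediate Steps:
v(j) = 1 + j
300*((v(-4*(-5)) + 169)/(1/(233 + 44) - 58)) + ((-68 - 30) + ((41 - 46) + 55)) = 300*(((1 - 4*(-5)) + 169)/(1/(233 + 44) - 58)) + ((-68 - 30) + ((41 - 46) + 55)) = 300*(((1 + 20) + 169)/(1/277 - 58)) + (-98 + (-5 + 55)) = 300*((21 + 169)/(1/277 - 58)) + (-98 + 50) = 300*(190/(-16065/277)) - 48 = 300*(190*(-277/16065)) - 48 = 300*(-10526/3213) - 48 = -1052600/1071 - 48 = -1104008/1071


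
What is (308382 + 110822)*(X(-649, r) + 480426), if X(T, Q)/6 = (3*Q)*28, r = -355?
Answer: 126392521224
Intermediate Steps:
X(T, Q) = 504*Q (X(T, Q) = 6*((3*Q)*28) = 6*(84*Q) = 504*Q)
(308382 + 110822)*(X(-649, r) + 480426) = (308382 + 110822)*(504*(-355) + 480426) = 419204*(-178920 + 480426) = 419204*301506 = 126392521224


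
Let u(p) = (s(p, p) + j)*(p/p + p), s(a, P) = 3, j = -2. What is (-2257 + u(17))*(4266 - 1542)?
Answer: -6099036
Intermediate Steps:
u(p) = 1 + p (u(p) = (3 - 2)*(p/p + p) = 1*(1 + p) = 1 + p)
(-2257 + u(17))*(4266 - 1542) = (-2257 + (1 + 17))*(4266 - 1542) = (-2257 + 18)*2724 = -2239*2724 = -6099036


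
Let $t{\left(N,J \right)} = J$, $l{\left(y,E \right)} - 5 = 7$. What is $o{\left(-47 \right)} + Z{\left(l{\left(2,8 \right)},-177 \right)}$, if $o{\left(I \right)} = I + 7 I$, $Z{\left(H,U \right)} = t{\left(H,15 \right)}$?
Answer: $-361$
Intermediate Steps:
$l{\left(y,E \right)} = 12$ ($l{\left(y,E \right)} = 5 + 7 = 12$)
$Z{\left(H,U \right)} = 15$
$o{\left(I \right)} = 8 I$
$o{\left(-47 \right)} + Z{\left(l{\left(2,8 \right)},-177 \right)} = 8 \left(-47\right) + 15 = -376 + 15 = -361$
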